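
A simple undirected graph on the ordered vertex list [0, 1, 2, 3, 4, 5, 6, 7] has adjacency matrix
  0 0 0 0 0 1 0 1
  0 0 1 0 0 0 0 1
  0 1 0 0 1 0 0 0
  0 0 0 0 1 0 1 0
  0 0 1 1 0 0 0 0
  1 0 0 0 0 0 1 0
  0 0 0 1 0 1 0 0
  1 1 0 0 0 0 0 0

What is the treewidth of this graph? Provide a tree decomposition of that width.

The largest bag has 3 vertices, giving width 2; this decomposition certifies tw(G) ≤ 2. Since 6–5–0–7–1–2–4–3–6 is a cycle in G, G is not acyclic. Forests are exactly the graphs of treewidth ≤ 1, so tw(G) ≥ 2. The upper and lower bounds meet at 2, so that is the treewidth.

Treewidth 2.
One such decomposition:
Bags: B1 = {0, 5, 6}  B2 = {0, 6, 7}  B3 = {1, 6, 7}  B4 = {1, 2, 6}  B5 = {2, 4, 6}  B6 = {3, 4, 6}
Tree: B1–B2, B2–B3, B3–B4, B4–B5, B5–B6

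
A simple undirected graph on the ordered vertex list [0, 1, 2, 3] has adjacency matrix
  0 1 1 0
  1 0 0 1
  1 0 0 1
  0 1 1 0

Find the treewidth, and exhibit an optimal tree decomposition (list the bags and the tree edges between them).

Treewidth 2.
One optimal decomposition is:
Bags: B1 = {0, 1, 2}  B2 = {1, 2, 3}
Tree: B1–B2

Every bag has size at most 3, so the width is 3 − 1 = 2 and tw(G) ≤ 2. Since 1–0–2–3–1 is a cycle in G, G is not acyclic. Forests are exactly the graphs of treewidth ≤ 1, so tw(G) ≥ 2. Hence tw(G) = 2 exactly.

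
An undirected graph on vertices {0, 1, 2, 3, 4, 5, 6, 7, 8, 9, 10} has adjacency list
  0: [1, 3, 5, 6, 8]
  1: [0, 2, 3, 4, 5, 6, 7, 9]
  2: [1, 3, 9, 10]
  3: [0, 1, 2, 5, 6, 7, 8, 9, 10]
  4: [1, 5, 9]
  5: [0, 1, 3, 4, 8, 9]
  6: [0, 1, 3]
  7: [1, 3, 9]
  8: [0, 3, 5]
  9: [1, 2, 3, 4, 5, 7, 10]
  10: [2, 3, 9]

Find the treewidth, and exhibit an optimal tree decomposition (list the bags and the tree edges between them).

Treewidth 3.
One such decomposition:
Bags: B1 = {0, 1, 3, 5}  B2 = {1, 3, 5, 9}  B3 = {1, 3, 7, 9}  B4 = {1, 4, 5, 9}  B5 = {0, 1, 3, 6}  B6 = {0, 3, 5, 8}  B7 = {1, 2, 3, 9}  B8 = {2, 3, 9, 10}
Tree: B1–B2, B2–B3, B2–B4, B1–B5, B1–B6, B3–B7, B7–B8

The largest bag has 4 vertices, giving width 3; this decomposition certifies tw(G) ≤ 3. Conversely, {0, 3, 5, 8} is a clique of size 4, and the vertices of any clique must share a bag in every tree decomposition; so some bag has ≥ 4 vertices and tw(G) ≥ 3. The upper and lower bounds meet at 3, so that is the treewidth.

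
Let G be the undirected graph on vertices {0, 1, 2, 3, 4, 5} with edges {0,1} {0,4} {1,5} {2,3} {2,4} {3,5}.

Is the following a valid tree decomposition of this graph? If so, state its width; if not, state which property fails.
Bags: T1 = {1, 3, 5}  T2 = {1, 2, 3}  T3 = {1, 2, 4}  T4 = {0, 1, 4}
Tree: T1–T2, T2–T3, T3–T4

Yes; width 2.

Vertex coverage: the bags together contain {0, 1, 2, 3, 4, 5}, the full vertex set. Edge coverage: each edge of G has both endpoints in at least one bag. Running intersection: for every vertex, the bags containing it form a connected subtree. All three properties hold, so this is a valid tree decomposition of width max|bag| − 1 = 2, and hence tw(G) ≤ 2.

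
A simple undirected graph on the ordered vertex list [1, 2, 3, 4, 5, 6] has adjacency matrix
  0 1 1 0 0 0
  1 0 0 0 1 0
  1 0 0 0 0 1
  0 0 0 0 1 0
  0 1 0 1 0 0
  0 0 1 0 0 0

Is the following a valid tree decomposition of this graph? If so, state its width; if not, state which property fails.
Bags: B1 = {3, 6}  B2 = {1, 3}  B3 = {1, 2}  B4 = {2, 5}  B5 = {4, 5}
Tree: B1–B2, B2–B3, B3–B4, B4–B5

Every vertex of G appears in some bag (union = {1, 2, 3, 4, 5, 6}); every edge is covered by a bag; and for each vertex v the set of bags containing v is connected in the bag tree. The decomposition is therefore valid. The largest bag has 2 vertices, so the width is 1.

Yes; width 1.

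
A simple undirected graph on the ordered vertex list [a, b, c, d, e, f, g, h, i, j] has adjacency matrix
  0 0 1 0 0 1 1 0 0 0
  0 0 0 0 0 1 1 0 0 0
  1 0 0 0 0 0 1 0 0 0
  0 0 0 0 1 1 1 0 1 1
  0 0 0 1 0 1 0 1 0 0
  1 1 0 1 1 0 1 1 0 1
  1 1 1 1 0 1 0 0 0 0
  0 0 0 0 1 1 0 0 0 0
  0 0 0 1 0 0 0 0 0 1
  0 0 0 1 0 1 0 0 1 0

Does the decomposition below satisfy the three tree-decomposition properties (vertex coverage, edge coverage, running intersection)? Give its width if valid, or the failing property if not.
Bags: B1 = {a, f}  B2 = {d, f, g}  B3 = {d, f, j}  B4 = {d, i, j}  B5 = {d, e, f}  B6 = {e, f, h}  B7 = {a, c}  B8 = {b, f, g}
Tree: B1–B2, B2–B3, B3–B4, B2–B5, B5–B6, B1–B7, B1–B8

A tree decomposition must satisfy three properties: every vertex lies in some bag; for every edge, both endpoints lie together in some bag; and for every vertex, the bags containing it form a connected subtree. Here edge (g,a) lies in no bag, so the decomposition is invalid.

No — edge (g,a) lies in no bag.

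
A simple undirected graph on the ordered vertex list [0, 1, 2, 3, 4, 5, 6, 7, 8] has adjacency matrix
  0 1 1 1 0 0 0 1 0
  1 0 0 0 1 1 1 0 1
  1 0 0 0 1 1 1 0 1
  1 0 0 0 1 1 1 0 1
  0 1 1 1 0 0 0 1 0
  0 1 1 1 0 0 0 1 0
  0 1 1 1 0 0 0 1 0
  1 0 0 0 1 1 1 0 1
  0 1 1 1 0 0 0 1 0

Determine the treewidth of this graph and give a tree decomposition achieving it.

Treewidth 4.
One optimal decomposition is:
Bags: B1 = {1, 2, 3, 7, 8}  B2 = {1, 2, 3, 4, 7}  B3 = {0, 1, 2, 3, 7}  B4 = {1, 2, 3, 6, 7}  B5 = {1, 2, 3, 5, 7}
Tree: B1–B2, B2–B3, B3–B4, B4–B5

Every bag has size at most 5, so the width is 5 − 1 = 4 and tw(G) ≤ 4. For the lower bound: the 5 vertex sets {2,8}, {4,7}, {0,1}, {3}, {6} are disjoint, each induces a connected subgraph, and every pair is joined by at least one edge of G. Contracting each set to a single vertex therefore yields K_{5} as a minor, and since treewidth is minor-monotone, tw(G) ≥ tw(K_{5}) = 4. The upper and lower bounds meet at 4, so that is the treewidth.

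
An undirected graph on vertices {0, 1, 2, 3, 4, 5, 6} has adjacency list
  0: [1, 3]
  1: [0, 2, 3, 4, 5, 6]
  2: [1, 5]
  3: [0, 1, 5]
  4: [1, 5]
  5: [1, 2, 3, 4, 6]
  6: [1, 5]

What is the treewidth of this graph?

A width-2 tree decomposition is:
Bags: B1 = {1, 4, 5}  B2 = {1, 3, 5}  B3 = {1, 2, 5}  B4 = {0, 1, 3}  B5 = {1, 5, 6}
Tree: B1–B2, B1–B3, B2–B4, B1–B5
Every bag has size at most 3, so the width is 3 − 1 = 2 and tw(G) ≤ 2. Conversely, {0, 1, 3} is a clique of size 3, and the vertices of any clique must share a bag in every tree decomposition; so some bag has ≥ 3 vertices and tw(G) ≥ 2. Combining the bounds, tw(G) = 2.

2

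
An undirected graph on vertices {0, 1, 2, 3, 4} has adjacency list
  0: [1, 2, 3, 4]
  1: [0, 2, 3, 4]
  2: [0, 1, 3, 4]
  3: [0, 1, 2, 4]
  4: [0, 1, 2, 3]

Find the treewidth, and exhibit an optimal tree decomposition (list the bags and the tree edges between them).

A single bag containing all 5 vertices is trivially a valid decomposition of width 4. For the lower bound, the 5 vertices {0, 1, 2, 3, 4} are pairwise adjacent, and any tree decomposition puts a clique entirely inside one bag — forcing width ≥ 4. The upper and lower bounds meet at 4, so that is the treewidth.

Treewidth 4.
Bags: B1 = {0, 1, 2, 3, 4}
Tree: (single bag)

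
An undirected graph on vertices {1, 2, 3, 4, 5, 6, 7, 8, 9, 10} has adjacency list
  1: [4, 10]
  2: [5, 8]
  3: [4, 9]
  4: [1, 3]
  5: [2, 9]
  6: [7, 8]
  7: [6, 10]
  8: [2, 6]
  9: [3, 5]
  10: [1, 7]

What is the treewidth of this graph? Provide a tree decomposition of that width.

Treewidth 2.
Bags: B1 = {3, 4, 9}  B2 = {1, 4, 9}  B3 = {1, 9, 10}  B4 = {7, 9, 10}  B5 = {6, 7, 9}  B6 = {6, 8, 9}  B7 = {2, 8, 9}  B8 = {2, 5, 9}
Tree: B1–B2, B2–B3, B3–B4, B4–B5, B5–B6, B6–B7, B7–B8

Each bag holds 3 vertices, so the decomposition has width 2, which upper-bounds the treewidth. Since 9–3–4–1–10–7–6–8–2–5–9 is a cycle in G, G is not acyclic. Forests are exactly the graphs of treewidth ≤ 1, so tw(G) ≥ 2. The upper and lower bounds meet at 2, so that is the treewidth.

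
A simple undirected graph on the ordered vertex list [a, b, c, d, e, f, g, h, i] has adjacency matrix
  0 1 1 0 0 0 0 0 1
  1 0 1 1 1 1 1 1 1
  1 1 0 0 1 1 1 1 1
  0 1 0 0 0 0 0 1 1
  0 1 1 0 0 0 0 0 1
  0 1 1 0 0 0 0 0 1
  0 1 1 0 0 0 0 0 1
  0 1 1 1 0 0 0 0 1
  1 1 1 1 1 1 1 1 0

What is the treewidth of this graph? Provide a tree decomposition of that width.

Each bag holds 4 vertices, so the decomposition has width 3, which upper-bounds the treewidth. For the lower bound, the 4 vertices {b, d, h, i} are pairwise adjacent, and any tree decomposition puts a clique entirely inside one bag — forcing width ≥ 3. Hence tw(G) = 3 exactly.

Treewidth 3.
Bags: B1 = {a, b, c, i}  B2 = {b, c, f, i}  B3 = {b, c, h, i}  B4 = {b, c, e, i}  B5 = {b, d, h, i}  B6 = {b, c, g, i}
Tree: B1–B2, B2–B3, B1–B4, B3–B5, B1–B6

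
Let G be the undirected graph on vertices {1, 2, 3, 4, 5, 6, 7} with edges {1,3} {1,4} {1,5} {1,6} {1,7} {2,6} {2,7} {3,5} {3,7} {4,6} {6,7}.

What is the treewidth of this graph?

A width-2 tree decomposition is:
Bags: B1 = {1, 6, 7}  B2 = {1, 3, 7}  B3 = {1, 4, 6}  B4 = {2, 6, 7}  B5 = {1, 3, 5}
Tree: B1–B2, B1–B3, B1–B4, B2–B5
Every bag has size at most 3, so the width is 3 − 1 = 2 and tw(G) ≤ 2. For the lower bound, the 3 vertices {1, 3, 5} are pairwise adjacent, and any tree decomposition puts a clique entirely inside one bag — forcing width ≥ 2. The upper and lower bounds meet at 2, so that is the treewidth.

2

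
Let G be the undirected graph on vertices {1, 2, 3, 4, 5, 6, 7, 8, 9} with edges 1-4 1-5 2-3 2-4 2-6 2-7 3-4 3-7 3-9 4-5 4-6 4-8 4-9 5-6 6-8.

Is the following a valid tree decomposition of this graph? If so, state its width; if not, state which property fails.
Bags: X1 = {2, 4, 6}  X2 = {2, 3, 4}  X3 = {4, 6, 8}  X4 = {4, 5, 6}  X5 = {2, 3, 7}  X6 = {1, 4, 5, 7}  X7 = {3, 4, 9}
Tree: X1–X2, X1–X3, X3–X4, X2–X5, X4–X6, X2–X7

No — bags containing vertex 7 are not connected in the tree.

A tree decomposition must satisfy three properties: every vertex lies in some bag; for every edge, both endpoints lie together in some bag; and for every vertex, the bags containing it form a connected subtree. Here bags containing vertex 7 are not connected in the tree, so the decomposition is invalid.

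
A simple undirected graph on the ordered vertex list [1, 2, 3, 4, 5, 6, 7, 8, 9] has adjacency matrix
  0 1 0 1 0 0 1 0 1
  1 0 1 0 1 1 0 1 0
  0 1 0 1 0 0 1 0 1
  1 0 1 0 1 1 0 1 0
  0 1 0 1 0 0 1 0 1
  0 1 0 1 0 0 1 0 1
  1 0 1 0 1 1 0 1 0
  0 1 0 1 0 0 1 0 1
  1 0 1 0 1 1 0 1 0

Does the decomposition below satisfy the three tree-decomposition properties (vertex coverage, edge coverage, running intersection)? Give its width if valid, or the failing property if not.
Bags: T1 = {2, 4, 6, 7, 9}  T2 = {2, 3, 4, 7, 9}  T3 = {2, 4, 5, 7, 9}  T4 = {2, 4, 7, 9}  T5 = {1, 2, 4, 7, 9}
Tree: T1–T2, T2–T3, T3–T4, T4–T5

No — vertex 8 appears in no bag.

A tree decomposition must satisfy three properties: every vertex lies in some bag; for every edge, both endpoints lie together in some bag; and for every vertex, the bags containing it form a connected subtree. Here vertex 8 appears in no bag, so the decomposition is invalid.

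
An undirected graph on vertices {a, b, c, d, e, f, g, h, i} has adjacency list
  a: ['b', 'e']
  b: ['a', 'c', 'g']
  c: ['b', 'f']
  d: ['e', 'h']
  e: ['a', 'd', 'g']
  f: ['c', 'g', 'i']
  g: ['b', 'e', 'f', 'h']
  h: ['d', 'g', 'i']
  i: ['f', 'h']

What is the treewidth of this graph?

3

A width-3 tree decomposition is:
Bags: B1 = {a, b, d, e}  B2 = {b, d, e, g}  B3 = {b, d, g, h}  B4 = {b, c, g, h}  B5 = {c, f, g, h}  B6 = {c, f, h, i}
Tree: B1–B2, B2–B3, B3–B4, B4–B5, B5–B6
The largest bag has 4 vertices, giving width 3; this decomposition certifies tw(G) ≤ 3. For the lower bound: the 4 vertex sets {a,d,e}, {b}, {g}, {c,f,h,i} are disjoint, each induces a connected subgraph, and every pair is joined by at least one edge of G. Contracting each set to a single vertex therefore yields K_{4} as a minor, and since treewidth is minor-monotone, tw(G) ≥ tw(K_{4}) = 3. The upper and lower bounds meet at 3, so that is the treewidth.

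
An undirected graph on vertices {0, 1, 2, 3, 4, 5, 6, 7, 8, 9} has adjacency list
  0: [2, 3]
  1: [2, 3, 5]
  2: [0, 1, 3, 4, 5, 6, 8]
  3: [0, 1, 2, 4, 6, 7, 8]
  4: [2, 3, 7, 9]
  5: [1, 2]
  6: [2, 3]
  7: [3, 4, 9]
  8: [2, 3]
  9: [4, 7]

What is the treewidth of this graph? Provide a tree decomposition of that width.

Treewidth 2.
One such decomposition:
Bags: B1 = {2, 3, 4}  B2 = {1, 2, 3}  B3 = {2, 3, 6}  B4 = {2, 3, 8}  B5 = {0, 2, 3}  B6 = {3, 4, 7}  B7 = {4, 7, 9}  B8 = {1, 2, 5}
Tree: B1–B2, B2–B3, B1–B4, B3–B5, B1–B6, B6–B7, B2–B8

Each bag holds 3 vertices, so the decomposition has width 2, which upper-bounds the treewidth. For the lower bound, the 3 vertices {4, 7, 9} are pairwise adjacent, and any tree decomposition puts a clique entirely inside one bag — forcing width ≥ 2. Combining the bounds, tw(G) = 2.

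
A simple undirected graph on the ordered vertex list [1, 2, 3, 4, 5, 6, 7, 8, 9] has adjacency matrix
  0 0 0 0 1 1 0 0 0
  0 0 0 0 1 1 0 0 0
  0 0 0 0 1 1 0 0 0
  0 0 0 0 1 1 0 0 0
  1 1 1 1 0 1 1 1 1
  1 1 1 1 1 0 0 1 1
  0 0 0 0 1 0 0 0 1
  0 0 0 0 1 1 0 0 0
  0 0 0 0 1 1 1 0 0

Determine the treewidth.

A width-2 tree decomposition is:
Bags: B1 = {2, 5, 6}  B2 = {5, 6, 9}  B3 = {1, 5, 6}  B4 = {3, 5, 6}  B5 = {4, 5, 6}  B6 = {5, 6, 8}  B7 = {5, 7, 9}
Tree: B1–B2, B1–B3, B1–B4, B2–B5, B1–B6, B2–B7
Every bag has size at most 3, so the width is 3 − 1 = 2 and tw(G) ≤ 2. For the lower bound, the 3 vertices {1, 5, 6} are pairwise adjacent, and any tree decomposition puts a clique entirely inside one bag — forcing width ≥ 2. Hence tw(G) = 2 exactly.

2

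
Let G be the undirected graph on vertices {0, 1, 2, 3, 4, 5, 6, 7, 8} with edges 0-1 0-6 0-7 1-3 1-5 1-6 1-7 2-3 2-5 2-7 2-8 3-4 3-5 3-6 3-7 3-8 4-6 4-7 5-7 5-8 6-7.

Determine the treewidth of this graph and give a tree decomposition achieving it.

Treewidth 3.
One optimal decomposition is:
Bags: B1 = {1, 3, 6, 7}  B2 = {1, 3, 5, 7}  B3 = {0, 1, 6, 7}  B4 = {2, 3, 5, 7}  B5 = {3, 4, 6, 7}  B6 = {2, 3, 5, 8}
Tree: B1–B2, B1–B3, B2–B4, B1–B5, B4–B6

The largest bag has 4 vertices, giving width 3; this decomposition certifies tw(G) ≤ 3. Conversely, {0, 1, 6, 7} is a clique of size 4, and the vertices of any clique must share a bag in every tree decomposition; so some bag has ≥ 4 vertices and tw(G) ≥ 3. The upper and lower bounds meet at 3, so that is the treewidth.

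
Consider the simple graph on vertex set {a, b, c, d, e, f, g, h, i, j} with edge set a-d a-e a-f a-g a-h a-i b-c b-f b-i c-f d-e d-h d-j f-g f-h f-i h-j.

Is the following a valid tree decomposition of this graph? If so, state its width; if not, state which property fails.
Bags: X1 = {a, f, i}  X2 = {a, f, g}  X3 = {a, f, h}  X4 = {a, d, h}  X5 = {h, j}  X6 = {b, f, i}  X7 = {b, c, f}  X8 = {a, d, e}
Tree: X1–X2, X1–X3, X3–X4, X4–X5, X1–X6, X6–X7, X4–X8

A tree decomposition must satisfy three properties: every vertex lies in some bag; for every edge, both endpoints lie together in some bag; and for every vertex, the bags containing it form a connected subtree. Here edge (d,j) lies in no bag, so the decomposition is invalid.

No — edge (d,j) lies in no bag.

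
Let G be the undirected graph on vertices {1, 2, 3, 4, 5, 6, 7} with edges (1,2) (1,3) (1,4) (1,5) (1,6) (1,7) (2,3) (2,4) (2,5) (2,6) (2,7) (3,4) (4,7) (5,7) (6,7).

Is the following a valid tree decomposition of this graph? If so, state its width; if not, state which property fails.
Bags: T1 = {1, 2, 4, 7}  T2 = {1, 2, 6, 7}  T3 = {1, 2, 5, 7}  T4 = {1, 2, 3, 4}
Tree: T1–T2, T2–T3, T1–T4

Every vertex of G appears in some bag (union = {1, 2, 3, 4, 5, 6, 7}); every edge is covered by a bag; and for each vertex v the set of bags containing v is connected in the bag tree. The decomposition is therefore valid. The largest bag has 4 vertices, so the width is 3.

Yes; width 3.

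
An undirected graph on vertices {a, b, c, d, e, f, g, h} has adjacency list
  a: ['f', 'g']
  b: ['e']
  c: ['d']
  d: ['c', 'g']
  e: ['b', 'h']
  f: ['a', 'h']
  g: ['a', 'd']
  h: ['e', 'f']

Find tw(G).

1

A width-1 tree decomposition is:
Bags: B1 = {b, e}  B2 = {e, h}  B3 = {f, h}  B4 = {a, f}  B5 = {a, g}  B6 = {d, g}  B7 = {c, d}
Tree: B1–B2, B2–B3, B3–B4, B4–B5, B5–B6, B6–B7
The largest bag has 2 vertices, giving width 1; this decomposition certifies tw(G) ≤ 1. G has an edge, so its treewidth is at least 1. The upper and lower bounds meet at 1, so that is the treewidth.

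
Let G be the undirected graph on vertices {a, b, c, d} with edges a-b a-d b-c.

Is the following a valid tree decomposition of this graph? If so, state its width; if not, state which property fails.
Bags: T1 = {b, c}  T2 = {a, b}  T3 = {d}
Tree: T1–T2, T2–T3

No — edge (a,d) lies in no bag.

A tree decomposition must satisfy three properties: every vertex lies in some bag; for every edge, both endpoints lie together in some bag; and for every vertex, the bags containing it form a connected subtree. Here edge (a,d) lies in no bag, so the decomposition is invalid.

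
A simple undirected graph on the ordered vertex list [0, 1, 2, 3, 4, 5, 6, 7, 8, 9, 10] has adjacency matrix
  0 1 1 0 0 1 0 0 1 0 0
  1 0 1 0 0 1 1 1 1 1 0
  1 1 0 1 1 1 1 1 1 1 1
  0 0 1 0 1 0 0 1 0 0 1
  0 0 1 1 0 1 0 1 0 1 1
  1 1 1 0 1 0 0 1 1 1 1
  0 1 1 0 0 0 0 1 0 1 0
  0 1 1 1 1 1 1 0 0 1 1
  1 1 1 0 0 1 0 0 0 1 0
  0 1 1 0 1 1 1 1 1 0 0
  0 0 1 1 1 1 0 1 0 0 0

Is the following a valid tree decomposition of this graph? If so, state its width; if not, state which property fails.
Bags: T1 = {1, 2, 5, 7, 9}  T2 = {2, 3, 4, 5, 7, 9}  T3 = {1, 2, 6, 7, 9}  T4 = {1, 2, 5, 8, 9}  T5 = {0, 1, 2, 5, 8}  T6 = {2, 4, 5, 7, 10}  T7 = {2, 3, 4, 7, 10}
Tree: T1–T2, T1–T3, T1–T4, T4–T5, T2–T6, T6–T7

No — bags containing vertex 3 are not connected in the tree.

A tree decomposition must satisfy three properties: every vertex lies in some bag; for every edge, both endpoints lie together in some bag; and for every vertex, the bags containing it form a connected subtree. Here bags containing vertex 3 are not connected in the tree, so the decomposition is invalid.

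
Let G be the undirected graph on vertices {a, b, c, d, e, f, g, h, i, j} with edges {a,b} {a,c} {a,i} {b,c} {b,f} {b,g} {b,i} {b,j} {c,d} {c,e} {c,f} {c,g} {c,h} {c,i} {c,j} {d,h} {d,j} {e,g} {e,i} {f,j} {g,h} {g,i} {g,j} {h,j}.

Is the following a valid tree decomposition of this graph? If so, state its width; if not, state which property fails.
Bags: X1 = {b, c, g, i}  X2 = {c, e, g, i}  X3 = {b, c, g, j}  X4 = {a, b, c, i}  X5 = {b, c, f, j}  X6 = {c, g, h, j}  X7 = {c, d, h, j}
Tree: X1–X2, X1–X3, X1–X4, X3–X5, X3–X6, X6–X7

Checking the three conditions: (i) the bags cover all of {a, b, c, d, e, f, g, h, i, j}; (ii) for each edge, some bag contains both endpoints; (iii) the bags containing any fixed vertex form a subtree. All hold, so the decomposition is valid with width 4 − 1 = 3.

Yes; width 3.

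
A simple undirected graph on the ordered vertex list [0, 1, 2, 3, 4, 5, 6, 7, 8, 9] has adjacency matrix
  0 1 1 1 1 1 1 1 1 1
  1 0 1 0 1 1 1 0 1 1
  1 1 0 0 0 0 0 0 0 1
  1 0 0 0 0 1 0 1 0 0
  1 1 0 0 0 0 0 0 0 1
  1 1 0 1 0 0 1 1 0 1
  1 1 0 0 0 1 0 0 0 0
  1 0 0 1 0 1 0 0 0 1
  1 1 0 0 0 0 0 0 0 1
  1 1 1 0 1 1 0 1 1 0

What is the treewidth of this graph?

3

A width-3 tree decomposition is:
Bags: B1 = {0, 5, 7, 9}  B2 = {0, 1, 5, 9}  B3 = {0, 1, 2, 9}  B4 = {0, 1, 4, 9}  B5 = {0, 1, 8, 9}  B6 = {0, 3, 5, 7}  B7 = {0, 1, 5, 6}
Tree: B1–B2, B2–B3, B2–B4, B4–B5, B1–B6, B2–B7
Each bag holds 4 vertices, so the decomposition has width 3, which upper-bounds the treewidth. For the lower bound, the 4 vertices {0, 1, 8, 9} are pairwise adjacent, and any tree decomposition puts a clique entirely inside one bag — forcing width ≥ 3. Combining the bounds, tw(G) = 3.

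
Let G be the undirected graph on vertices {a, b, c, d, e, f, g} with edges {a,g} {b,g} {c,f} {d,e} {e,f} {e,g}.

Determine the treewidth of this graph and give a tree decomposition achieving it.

The largest bag has 2 vertices, giving width 1; this decomposition certifies tw(G) ≤ 1. Any graph with an edge has treewidth ≥ 1, and G has the edge f–e. Hence tw(G) = 1 exactly.

Treewidth 1.
Bags: B1 = {e, f}  B2 = {e, g}  B3 = {d, e}  B4 = {b, g}  B5 = {c, f}  B6 = {a, g}
Tree: B1–B2, B2–B3, B2–B4, B1–B5, B4–B6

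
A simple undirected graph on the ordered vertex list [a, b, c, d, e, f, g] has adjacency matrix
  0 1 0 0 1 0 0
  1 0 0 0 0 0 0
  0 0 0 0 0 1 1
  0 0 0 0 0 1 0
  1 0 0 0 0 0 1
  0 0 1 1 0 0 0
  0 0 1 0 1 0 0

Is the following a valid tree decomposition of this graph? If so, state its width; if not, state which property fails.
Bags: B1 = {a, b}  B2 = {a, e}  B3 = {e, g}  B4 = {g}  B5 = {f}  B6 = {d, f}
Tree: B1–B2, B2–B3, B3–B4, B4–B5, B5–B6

No — vertex c appears in no bag.

A tree decomposition must satisfy three properties: every vertex lies in some bag; for every edge, both endpoints lie together in some bag; and for every vertex, the bags containing it form a connected subtree. Here vertex c appears in no bag, so the decomposition is invalid.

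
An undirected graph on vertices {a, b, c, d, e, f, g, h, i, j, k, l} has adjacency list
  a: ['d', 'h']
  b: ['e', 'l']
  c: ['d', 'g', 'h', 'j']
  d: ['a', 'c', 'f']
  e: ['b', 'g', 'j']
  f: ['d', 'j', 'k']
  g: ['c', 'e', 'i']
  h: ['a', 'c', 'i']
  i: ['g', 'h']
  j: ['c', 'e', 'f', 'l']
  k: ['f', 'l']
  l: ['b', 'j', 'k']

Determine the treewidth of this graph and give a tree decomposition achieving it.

Every bag has size at most 4, so the width is 4 − 1 = 3 and tw(G) ≤ 3. For the lower bound: the 4 vertex sets {b,k,l}, {e}, {j}, {c,d,f,g} are disjoint, each induces a connected subgraph, and every pair is joined by at least one edge of G. Contracting each set to a single vertex therefore yields K_{4} as a minor, and since treewidth is minor-monotone, tw(G) ≥ tw(K_{4}) = 3. Combining the bounds, tw(G) = 3.

Treewidth 3.
Bags: B1 = {b, e, k, l}  B2 = {e, j, k, l}  B3 = {e, f, j, k}  B4 = {e, f, g, j}  B5 = {c, f, g, j}  B6 = {c, d, f, g}  B7 = {c, d, g, i}  B8 = {c, d, h, i}  B9 = {a, d, h, i}
Tree: B1–B2, B2–B3, B3–B4, B4–B5, B5–B6, B6–B7, B7–B8, B8–B9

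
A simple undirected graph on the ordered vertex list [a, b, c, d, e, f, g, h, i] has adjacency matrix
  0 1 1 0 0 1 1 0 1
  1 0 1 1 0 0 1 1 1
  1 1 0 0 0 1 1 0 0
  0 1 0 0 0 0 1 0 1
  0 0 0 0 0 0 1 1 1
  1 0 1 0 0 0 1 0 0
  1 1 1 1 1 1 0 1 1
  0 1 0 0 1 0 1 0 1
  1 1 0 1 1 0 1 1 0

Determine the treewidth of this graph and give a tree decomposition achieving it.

Each bag holds 4 vertices, so the decomposition has width 3, which upper-bounds the treewidth. Conversely, {e, g, h, i} is a clique of size 4, and the vertices of any clique must share a bag in every tree decomposition; so some bag has ≥ 4 vertices and tw(G) ≥ 3. Hence tw(G) = 3 exactly.

Treewidth 3.
One such decomposition:
Bags: B1 = {a, b, c, g}  B2 = {a, c, f, g}  B3 = {a, b, g, i}  B4 = {b, g, h, i}  B5 = {b, d, g, i}  B6 = {e, g, h, i}
Tree: B1–B2, B1–B3, B3–B4, B4–B5, B4–B6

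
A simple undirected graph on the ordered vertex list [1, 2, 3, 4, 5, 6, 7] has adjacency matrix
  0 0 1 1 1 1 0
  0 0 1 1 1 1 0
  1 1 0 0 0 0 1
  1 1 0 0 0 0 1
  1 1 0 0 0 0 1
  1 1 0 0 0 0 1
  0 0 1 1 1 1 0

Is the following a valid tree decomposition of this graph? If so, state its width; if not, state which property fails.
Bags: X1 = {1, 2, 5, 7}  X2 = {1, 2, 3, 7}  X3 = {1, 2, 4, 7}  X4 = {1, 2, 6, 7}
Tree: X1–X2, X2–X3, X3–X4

Yes; width 3.

Every vertex of G appears in some bag (union = {1, 2, 3, 4, 5, 6, 7}); every edge is covered by a bag; and for each vertex v the set of bags containing v is connected in the bag tree. The decomposition is therefore valid. The largest bag has 4 vertices, so the width is 3.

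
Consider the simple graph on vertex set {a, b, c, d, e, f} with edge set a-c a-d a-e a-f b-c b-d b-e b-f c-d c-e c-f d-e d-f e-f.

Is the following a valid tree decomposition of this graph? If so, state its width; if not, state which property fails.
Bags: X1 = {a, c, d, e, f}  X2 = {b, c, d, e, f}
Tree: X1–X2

Checking the three conditions: (i) the bags cover all of {a, b, c, d, e, f}; (ii) for each edge, some bag contains both endpoints; (iii) the bags containing any fixed vertex form a subtree. All hold, so the decomposition is valid with width 5 − 1 = 4.

Yes; width 4.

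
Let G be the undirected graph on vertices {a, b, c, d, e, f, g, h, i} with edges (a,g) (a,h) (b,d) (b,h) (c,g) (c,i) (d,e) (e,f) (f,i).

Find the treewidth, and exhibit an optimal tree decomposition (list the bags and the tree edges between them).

Every bag has size at most 3, so the width is 3 − 1 = 2 and tw(G) ≤ 2. The edges i–c–g–a–h–b–d–e–f–i form a cycle, so G is not a tree and its treewidth is at least 2. The upper and lower bounds meet at 2, so that is the treewidth.

Treewidth 2.
One optimal decomposition is:
Bags: B1 = {c, g, i}  B2 = {a, g, i}  B3 = {a, h, i}  B4 = {b, h, i}  B5 = {b, d, i}  B6 = {d, e, i}  B7 = {e, f, i}
Tree: B1–B2, B2–B3, B3–B4, B4–B5, B5–B6, B6–B7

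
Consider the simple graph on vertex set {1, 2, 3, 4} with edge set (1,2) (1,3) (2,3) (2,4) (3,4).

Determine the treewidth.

A width-2 tree decomposition is:
Bags: B1 = {2, 3, 4}  B2 = {1, 2, 3}
Tree: B1–B2
Every bag has size at most 3, so the width is 3 − 1 = 2 and tw(G) ≤ 2. On the other hand G contains the 3-clique {1, 2, 3}. A clique must lie in a single bag of any decomposition, so no decomposition can have width below 2. Combining the bounds, tw(G) = 2.

2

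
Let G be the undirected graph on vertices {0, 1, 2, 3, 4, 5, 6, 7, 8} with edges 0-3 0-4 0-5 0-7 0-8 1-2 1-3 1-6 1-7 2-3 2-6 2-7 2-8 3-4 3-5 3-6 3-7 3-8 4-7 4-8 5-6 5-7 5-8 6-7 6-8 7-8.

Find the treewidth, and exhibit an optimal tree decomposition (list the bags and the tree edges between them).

Treewidth 4.
One such decomposition:
Bags: B1 = {2, 3, 6, 7, 8}  B2 = {3, 5, 6, 7, 8}  B3 = {0, 3, 5, 7, 8}  B4 = {1, 2, 3, 6, 7}  B5 = {0, 3, 4, 7, 8}
Tree: B1–B2, B2–B3, B1–B4, B3–B5

Each bag holds 5 vertices, so the decomposition has width 4, which upper-bounds the treewidth. For the lower bound, the 5 vertices {0, 3, 4, 7, 8} are pairwise adjacent, and any tree decomposition puts a clique entirely inside one bag — forcing width ≥ 4. The upper and lower bounds meet at 4, so that is the treewidth.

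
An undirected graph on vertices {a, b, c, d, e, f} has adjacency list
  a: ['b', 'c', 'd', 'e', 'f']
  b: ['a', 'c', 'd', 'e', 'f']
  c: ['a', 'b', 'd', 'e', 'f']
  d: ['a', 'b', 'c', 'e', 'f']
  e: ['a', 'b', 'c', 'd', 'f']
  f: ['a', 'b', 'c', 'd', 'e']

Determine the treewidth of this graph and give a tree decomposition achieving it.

With just one bag of size 6, the width is 6 − 1 = 5, so tw(G) ≤ 5. Conversely, {a, b, c, d, e, f} is a clique of size 6, and the vertices of any clique must share a bag in every tree decomposition; so some bag has ≥ 6 vertices and tw(G) ≥ 5. Combining the bounds, tw(G) = 5.

Treewidth 5.
One optimal decomposition is:
Bags: B1 = {a, b, c, d, e, f}
Tree: (single bag)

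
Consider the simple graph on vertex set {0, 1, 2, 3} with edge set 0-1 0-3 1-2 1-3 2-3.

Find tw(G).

A width-2 tree decomposition is:
Bags: B1 = {1, 2, 3}  B2 = {0, 1, 3}
Tree: B1–B2
The largest bag has 3 vertices, giving width 2; this decomposition certifies tw(G) ≤ 2. For the lower bound, the 3 vertices {0, 1, 3} are pairwise adjacent, and any tree decomposition puts a clique entirely inside one bag — forcing width ≥ 2. Therefore the treewidth is 2.

2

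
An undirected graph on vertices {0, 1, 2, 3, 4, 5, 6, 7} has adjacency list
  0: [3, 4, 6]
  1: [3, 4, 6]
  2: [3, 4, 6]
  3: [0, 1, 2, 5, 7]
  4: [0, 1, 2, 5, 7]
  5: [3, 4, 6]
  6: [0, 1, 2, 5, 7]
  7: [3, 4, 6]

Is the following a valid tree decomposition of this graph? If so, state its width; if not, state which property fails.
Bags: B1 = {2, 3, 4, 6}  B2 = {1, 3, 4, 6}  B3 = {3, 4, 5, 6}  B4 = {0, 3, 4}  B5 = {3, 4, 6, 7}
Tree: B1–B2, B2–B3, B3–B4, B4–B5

No — edge (6,0) lies in no bag.

A tree decomposition must satisfy three properties: every vertex lies in some bag; for every edge, both endpoints lie together in some bag; and for every vertex, the bags containing it form a connected subtree. Here edge (6,0) lies in no bag, so the decomposition is invalid.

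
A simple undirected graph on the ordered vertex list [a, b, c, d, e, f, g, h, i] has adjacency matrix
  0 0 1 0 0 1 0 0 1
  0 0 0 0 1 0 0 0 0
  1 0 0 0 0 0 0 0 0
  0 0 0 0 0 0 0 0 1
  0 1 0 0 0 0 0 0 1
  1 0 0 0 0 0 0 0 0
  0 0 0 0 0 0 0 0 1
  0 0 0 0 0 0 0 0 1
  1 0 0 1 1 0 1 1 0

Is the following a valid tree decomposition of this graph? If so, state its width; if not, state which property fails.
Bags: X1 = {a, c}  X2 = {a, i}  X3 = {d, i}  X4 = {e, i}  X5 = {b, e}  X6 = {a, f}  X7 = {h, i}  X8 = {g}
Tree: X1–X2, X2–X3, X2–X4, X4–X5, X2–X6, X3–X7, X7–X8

No — edge (i,g) lies in no bag.

A tree decomposition must satisfy three properties: every vertex lies in some bag; for every edge, both endpoints lie together in some bag; and for every vertex, the bags containing it form a connected subtree. Here edge (i,g) lies in no bag, so the decomposition is invalid.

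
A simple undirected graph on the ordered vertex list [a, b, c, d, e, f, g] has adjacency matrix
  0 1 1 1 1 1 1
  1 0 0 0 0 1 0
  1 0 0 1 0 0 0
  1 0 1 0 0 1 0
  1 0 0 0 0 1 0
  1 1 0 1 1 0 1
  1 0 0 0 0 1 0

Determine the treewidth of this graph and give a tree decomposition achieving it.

The largest bag has 3 vertices, giving width 2; this decomposition certifies tw(G) ≤ 2. Conversely, {a, c, d} is a clique of size 3, and the vertices of any clique must share a bag in every tree decomposition; so some bag has ≥ 3 vertices and tw(G) ≥ 2. Hence tw(G) = 2 exactly.

Treewidth 2.
One such decomposition:
Bags: B1 = {a, c, d}  B2 = {a, d, f}  B3 = {a, e, f}  B4 = {a, b, f}  B5 = {a, f, g}
Tree: B1–B2, B2–B3, B2–B4, B3–B5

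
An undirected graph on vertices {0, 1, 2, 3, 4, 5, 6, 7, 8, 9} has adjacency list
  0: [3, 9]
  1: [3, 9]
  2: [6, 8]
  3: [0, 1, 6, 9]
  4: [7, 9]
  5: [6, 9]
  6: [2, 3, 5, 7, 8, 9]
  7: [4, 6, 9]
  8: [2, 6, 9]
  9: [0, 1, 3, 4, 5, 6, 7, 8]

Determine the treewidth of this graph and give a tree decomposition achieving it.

The largest bag has 3 vertices, giving width 2; this decomposition certifies tw(G) ≤ 2. For the lower bound, the 3 vertices {0, 3, 9} are pairwise adjacent, and any tree decomposition puts a clique entirely inside one bag — forcing width ≥ 2. Hence tw(G) = 2 exactly.

Treewidth 2.
Bags: B1 = {6, 7, 9}  B2 = {6, 8, 9}  B3 = {3, 6, 9}  B4 = {1, 3, 9}  B5 = {2, 6, 8}  B6 = {5, 6, 9}  B7 = {4, 7, 9}  B8 = {0, 3, 9}
Tree: B1–B2, B1–B3, B3–B4, B2–B5, B2–B6, B1–B7, B3–B8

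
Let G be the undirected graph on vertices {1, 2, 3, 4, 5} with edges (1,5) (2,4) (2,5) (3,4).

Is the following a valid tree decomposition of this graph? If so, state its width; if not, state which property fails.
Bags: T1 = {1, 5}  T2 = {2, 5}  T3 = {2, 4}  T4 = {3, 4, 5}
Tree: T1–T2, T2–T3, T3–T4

A tree decomposition must satisfy three properties: every vertex lies in some bag; for every edge, both endpoints lie together in some bag; and for every vertex, the bags containing it form a connected subtree. Here bags containing vertex 5 are not connected in the tree, so the decomposition is invalid.

No — bags containing vertex 5 are not connected in the tree.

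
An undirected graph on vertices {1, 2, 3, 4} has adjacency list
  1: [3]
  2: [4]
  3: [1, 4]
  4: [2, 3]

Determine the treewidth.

1

A width-1 tree decomposition is:
Bags: B1 = {1, 3}  B2 = {3, 4}  B3 = {2, 4}
Tree: B1–B2, B2–B3
Every bag has size at most 2, so the width is 2 − 1 = 1 and tw(G) ≤ 1. Any graph with an edge has treewidth ≥ 1, and G has the edge 1–3. Combining the bounds, tw(G) = 1.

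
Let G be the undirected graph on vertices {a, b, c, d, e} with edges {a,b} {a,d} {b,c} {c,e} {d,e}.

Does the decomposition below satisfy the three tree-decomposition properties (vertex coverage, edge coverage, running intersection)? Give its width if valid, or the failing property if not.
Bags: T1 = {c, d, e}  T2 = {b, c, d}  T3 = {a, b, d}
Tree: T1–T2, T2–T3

Checking the three conditions: (i) the bags cover all of {a, b, c, d, e}; (ii) for each edge, some bag contains both endpoints; (iii) the bags containing any fixed vertex form a subtree. All hold, so the decomposition is valid with width 3 − 1 = 2.

Yes; width 2.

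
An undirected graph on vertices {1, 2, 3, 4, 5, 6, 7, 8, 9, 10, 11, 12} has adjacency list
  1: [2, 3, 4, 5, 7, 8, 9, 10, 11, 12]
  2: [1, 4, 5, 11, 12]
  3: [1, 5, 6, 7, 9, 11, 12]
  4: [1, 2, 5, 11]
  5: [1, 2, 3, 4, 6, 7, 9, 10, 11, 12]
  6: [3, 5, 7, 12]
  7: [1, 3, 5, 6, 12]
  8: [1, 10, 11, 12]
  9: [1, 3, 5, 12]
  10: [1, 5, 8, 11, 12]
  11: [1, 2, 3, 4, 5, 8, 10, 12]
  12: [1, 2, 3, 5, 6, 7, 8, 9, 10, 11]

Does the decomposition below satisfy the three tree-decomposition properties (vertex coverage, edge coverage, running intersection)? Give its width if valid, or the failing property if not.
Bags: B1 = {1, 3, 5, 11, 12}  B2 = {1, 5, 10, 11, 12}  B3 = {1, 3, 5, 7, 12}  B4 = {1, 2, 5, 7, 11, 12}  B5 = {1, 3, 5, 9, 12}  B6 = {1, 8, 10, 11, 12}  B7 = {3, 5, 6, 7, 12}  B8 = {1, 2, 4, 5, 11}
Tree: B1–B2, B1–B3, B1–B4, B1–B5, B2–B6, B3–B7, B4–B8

No — bags containing vertex 7 are not connected in the tree.

A tree decomposition must satisfy three properties: every vertex lies in some bag; for every edge, both endpoints lie together in some bag; and for every vertex, the bags containing it form a connected subtree. Here bags containing vertex 7 are not connected in the tree, so the decomposition is invalid.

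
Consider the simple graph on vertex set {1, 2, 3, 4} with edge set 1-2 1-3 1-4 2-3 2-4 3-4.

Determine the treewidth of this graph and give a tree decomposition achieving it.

A single bag containing all 4 vertices is trivially a valid decomposition of width 3. Conversely, {1, 2, 3, 4} is a clique of size 4, and the vertices of any clique must share a bag in every tree decomposition; so some bag has ≥ 4 vertices and tw(G) ≥ 3. Hence tw(G) = 3 exactly.

Treewidth 3.
One such decomposition:
Bags: B1 = {1, 2, 3, 4}
Tree: (single bag)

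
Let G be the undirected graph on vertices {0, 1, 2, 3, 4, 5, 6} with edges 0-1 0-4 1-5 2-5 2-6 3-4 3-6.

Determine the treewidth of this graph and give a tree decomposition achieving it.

The largest bag has 3 vertices, giving width 2; this decomposition certifies tw(G) ≤ 2. For the lower bound, G contains the cycle 6–3–4–0–1–5–2–6, so G is not a forest; only forests have treewidth ≤ 1, hence tw(G) ≥ 2. Therefore the treewidth is 2.

Treewidth 2.
One optimal decomposition is:
Bags: B1 = {3, 4, 6}  B2 = {0, 4, 6}  B3 = {0, 1, 6}  B4 = {1, 5, 6}  B5 = {2, 5, 6}
Tree: B1–B2, B2–B3, B3–B4, B4–B5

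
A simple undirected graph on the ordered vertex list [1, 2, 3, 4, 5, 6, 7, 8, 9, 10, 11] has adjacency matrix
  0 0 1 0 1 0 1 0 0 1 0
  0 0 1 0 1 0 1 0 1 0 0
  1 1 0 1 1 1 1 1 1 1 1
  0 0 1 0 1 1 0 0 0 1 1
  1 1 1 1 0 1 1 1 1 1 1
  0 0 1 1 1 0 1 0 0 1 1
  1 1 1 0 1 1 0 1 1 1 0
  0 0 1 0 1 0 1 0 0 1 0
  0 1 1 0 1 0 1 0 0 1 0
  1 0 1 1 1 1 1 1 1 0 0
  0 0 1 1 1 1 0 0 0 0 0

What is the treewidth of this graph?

4

A width-4 tree decomposition is:
Bags: B1 = {1, 3, 5, 7, 10}  B2 = {3, 5, 7, 8, 10}  B3 = {3, 5, 6, 7, 10}  B4 = {3, 5, 7, 9, 10}  B5 = {3, 4, 5, 6, 10}  B6 = {3, 4, 5, 6, 11}  B7 = {2, 3, 5, 7, 9}
Tree: B1–B2, B1–B3, B1–B4, B3–B5, B5–B6, B4–B7
The largest bag has 5 vertices, giving width 4; this decomposition certifies tw(G) ≤ 4. For the lower bound, the 5 vertices {3, 4, 5, 6, 11} are pairwise adjacent, and any tree decomposition puts a clique entirely inside one bag — forcing width ≥ 4. Hence tw(G) = 4 exactly.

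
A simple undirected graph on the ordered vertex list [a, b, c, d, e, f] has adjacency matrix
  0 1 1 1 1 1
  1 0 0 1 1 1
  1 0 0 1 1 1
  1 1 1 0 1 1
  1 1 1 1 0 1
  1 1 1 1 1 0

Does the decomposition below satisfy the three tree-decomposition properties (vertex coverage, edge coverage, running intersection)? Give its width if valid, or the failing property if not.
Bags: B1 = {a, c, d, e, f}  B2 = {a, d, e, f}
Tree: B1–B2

A tree decomposition must satisfy three properties: every vertex lies in some bag; for every edge, both endpoints lie together in some bag; and for every vertex, the bags containing it form a connected subtree. Here vertex b appears in no bag, so the decomposition is invalid.

No — vertex b appears in no bag.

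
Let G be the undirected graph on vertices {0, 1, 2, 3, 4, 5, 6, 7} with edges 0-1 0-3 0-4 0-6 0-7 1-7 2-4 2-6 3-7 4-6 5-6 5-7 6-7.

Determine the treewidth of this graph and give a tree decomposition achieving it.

Each bag holds 3 vertices, so the decomposition has width 2, which upper-bounds the treewidth. Conversely, {0, 4, 6} is a clique of size 3, and the vertices of any clique must share a bag in every tree decomposition; so some bag has ≥ 3 vertices and tw(G) ≥ 2. Therefore the treewidth is 2.

Treewidth 2.
One optimal decomposition is:
Bags: B1 = {0, 1, 7}  B2 = {0, 3, 7}  B3 = {0, 6, 7}  B4 = {0, 4, 6}  B5 = {5, 6, 7}  B6 = {2, 4, 6}
Tree: B1–B2, B1–B3, B3–B4, B3–B5, B4–B6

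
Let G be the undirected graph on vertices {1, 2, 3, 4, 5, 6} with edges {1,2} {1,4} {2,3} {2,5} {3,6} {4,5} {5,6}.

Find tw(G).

2

A width-2 tree decomposition is:
Bags: B1 = {3, 5, 6}  B2 = {2, 3, 5}  B3 = {2, 4, 5}  B4 = {1, 2, 4}
Tree: B1–B2, B2–B3, B3–B4
Every bag has size at most 3, so the width is 3 − 1 = 2 and tw(G) ≤ 2. For the lower bound, G contains the cycle 6–3–2–5–6, so G is not a forest; only forests have treewidth ≤ 1, hence tw(G) ≥ 2. Combining the bounds, tw(G) = 2.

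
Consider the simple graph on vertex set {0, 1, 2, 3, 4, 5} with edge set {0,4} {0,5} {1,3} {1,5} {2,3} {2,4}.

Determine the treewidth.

A width-2 tree decomposition is:
Bags: B1 = {1, 2, 3}  B2 = {1, 2, 5}  B3 = {0, 2, 5}  B4 = {0, 2, 4}
Tree: B1–B2, B2–B3, B3–B4
Every bag has size at most 3, so the width is 3 − 1 = 2 and tw(G) ≤ 2. Since 2–3–1–5–0–4–2 is a cycle in G, G is not acyclic. Forests are exactly the graphs of treewidth ≤ 1, so tw(G) ≥ 2. The upper and lower bounds meet at 2, so that is the treewidth.

2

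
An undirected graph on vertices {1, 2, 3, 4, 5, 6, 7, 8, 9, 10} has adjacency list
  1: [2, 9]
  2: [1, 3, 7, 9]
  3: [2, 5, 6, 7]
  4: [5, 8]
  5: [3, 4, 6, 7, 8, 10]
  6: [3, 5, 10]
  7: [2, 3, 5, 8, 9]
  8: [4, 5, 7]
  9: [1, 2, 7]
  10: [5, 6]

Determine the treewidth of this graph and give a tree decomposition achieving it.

Every bag has size at most 3, so the width is 3 − 1 = 2 and tw(G) ≤ 2. On the other hand G contains the 3-clique {1, 2, 9}. A clique must lie in a single bag of any decomposition, so no decomposition can have width below 2. Combining the bounds, tw(G) = 2.

Treewidth 2.
Bags: B1 = {3, 5, 7}  B2 = {2, 3, 7}  B3 = {3, 5, 6}  B4 = {2, 7, 9}  B5 = {5, 7, 8}  B6 = {5, 6, 10}  B7 = {1, 2, 9}  B8 = {4, 5, 8}
Tree: B1–B2, B1–B3, B2–B4, B1–B5, B3–B6, B4–B7, B5–B8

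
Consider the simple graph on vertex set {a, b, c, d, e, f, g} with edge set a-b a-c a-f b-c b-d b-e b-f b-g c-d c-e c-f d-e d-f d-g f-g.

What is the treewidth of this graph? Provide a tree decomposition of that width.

Treewidth 3.
One optimal decomposition is:
Bags: B1 = {b, c, d, f}  B2 = {b, d, f, g}  B3 = {b, c, d, e}  B4 = {a, b, c, f}
Tree: B1–B2, B1–B3, B1–B4

The largest bag has 4 vertices, giving width 3; this decomposition certifies tw(G) ≤ 3. On the other hand G contains the 4-clique {b, d, f, g}. A clique must lie in a single bag of any decomposition, so no decomposition can have width below 3. The upper and lower bounds meet at 3, so that is the treewidth.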